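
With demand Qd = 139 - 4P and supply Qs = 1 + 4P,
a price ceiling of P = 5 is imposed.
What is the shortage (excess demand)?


At P = 5:
Qd = 139 - 4*5 = 119
Qs = 1 + 4*5 = 21
Shortage = Qd - Qs = 119 - 21 = 98

98


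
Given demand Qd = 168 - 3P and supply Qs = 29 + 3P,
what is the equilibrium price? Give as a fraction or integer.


At equilibrium, Qd = Qs.
168 - 3P = 29 + 3P
168 - 29 = 3P + 3P
139 = 6P
P* = 139/6 = 139/6

139/6


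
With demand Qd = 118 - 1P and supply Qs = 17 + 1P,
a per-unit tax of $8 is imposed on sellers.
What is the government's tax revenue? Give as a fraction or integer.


With tax on sellers, new supply: Qs' = 17 + 1(P - 8)
= 9 + 1P
New equilibrium quantity:
Q_new = 127/2
Tax revenue = tax * Q_new = 8 * 127/2 = 508

508


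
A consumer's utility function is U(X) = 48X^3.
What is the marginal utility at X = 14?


MU = dU/dX = 48*3*X^(3-1)
MU = 144*X^2
At X = 14:
MU = 144 * 14^2
MU = 144 * 196 = 28224

28224


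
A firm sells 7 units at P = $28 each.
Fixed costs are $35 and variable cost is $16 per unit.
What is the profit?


Total Revenue = P * Q = 28 * 7 = $196
Total Cost = FC + VC*Q = 35 + 16*7 = $147
Profit = TR - TC = 196 - 147 = $49

$49


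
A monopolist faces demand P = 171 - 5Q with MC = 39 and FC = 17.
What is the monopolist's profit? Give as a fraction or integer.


MR = MC: 171 - 10Q = 39
Q* = 66/5
P* = 171 - 5*66/5 = 105
Profit = (P* - MC)*Q* - FC
= (105 - 39)*66/5 - 17
= 66*66/5 - 17
= 4356/5 - 17 = 4271/5

4271/5


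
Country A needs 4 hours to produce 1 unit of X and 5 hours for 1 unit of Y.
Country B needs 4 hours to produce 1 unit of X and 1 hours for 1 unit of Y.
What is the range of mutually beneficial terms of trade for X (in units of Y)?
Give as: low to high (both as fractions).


Opportunity cost of X for Country A = hours_X / hours_Y = 4/5 = 4/5 units of Y
Opportunity cost of X for Country B = hours_X / hours_Y = 4/1 = 4 units of Y
Terms of trade must be between the two opportunity costs.
Range: 4/5 to 4

4/5 to 4


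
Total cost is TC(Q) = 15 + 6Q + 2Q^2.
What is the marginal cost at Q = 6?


MC = dTC/dQ = 6 + 2*2*Q
At Q = 6:
MC = 6 + 4*6
MC = 6 + 24 = 30

30


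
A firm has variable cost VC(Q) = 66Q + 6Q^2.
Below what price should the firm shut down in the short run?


AVC(Q) = VC(Q)/Q = 66 + 6Q
AVC is increasing in Q, so minimum AVC is at Q -> 0+.
Min AVC = 66
The firm should shut down if P < 66.

66


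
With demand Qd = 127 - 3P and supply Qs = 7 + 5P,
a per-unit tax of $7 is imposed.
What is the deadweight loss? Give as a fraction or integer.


Pre-tax equilibrium quantity: Q* = 82
Post-tax equilibrium quantity: Q_tax = 551/8
Reduction in quantity: Q* - Q_tax = 105/8
DWL = (1/2) * tax * (Q* - Q_tax)
DWL = (1/2) * 7 * 105/8 = 735/16

735/16


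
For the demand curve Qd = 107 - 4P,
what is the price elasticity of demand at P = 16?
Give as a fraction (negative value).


dQ/dP = -4
At P = 16: Q = 107 - 4*16 = 43
E = (dQ/dP)(P/Q) = (-4)(16/43) = -64/43

-64/43


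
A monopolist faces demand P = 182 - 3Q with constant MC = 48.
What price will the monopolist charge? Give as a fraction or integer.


MR = 182 - 6Q
Set MR = MC: 182 - 6Q = 48
Q* = 67/3
Substitute into demand:
P* = 182 - 3*67/3 = 115

115


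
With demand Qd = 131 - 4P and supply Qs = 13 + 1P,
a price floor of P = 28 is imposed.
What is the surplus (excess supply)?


At P = 28:
Qd = 131 - 4*28 = 19
Qs = 13 + 1*28 = 41
Surplus = Qs - Qd = 41 - 19 = 22

22


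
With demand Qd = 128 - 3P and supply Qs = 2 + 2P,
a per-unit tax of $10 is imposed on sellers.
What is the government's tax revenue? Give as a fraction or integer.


With tax on sellers, new supply: Qs' = 2 + 2(P - 10)
= 2P - 18
New equilibrium quantity:
Q_new = 202/5
Tax revenue = tax * Q_new = 10 * 202/5 = 404

404


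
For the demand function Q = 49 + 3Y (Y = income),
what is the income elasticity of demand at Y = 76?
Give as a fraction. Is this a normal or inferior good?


dQ/dY = 3
At Y = 76: Q = 49 + 3*76 = 277
Ey = (dQ/dY)(Y/Q) = 3 * 76 / 277 = 228/277
Since Ey > 0, this is a normal good.

228/277 (normal good)


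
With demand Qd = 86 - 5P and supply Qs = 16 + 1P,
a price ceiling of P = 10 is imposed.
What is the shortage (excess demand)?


At P = 10:
Qd = 86 - 5*10 = 36
Qs = 16 + 1*10 = 26
Shortage = Qd - Qs = 36 - 26 = 10

10


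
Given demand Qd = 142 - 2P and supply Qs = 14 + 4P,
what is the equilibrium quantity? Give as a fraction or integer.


First find equilibrium price:
142 - 2P = 14 + 4P
P* = 128/6 = 64/3
Then substitute into demand:
Q* = 142 - 2 * 64/3 = 298/3

298/3


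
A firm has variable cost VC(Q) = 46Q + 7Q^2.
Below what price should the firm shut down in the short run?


AVC(Q) = VC(Q)/Q = 46 + 7Q
AVC is increasing in Q, so minimum AVC is at Q -> 0+.
Min AVC = 46
The firm should shut down if P < 46.

46


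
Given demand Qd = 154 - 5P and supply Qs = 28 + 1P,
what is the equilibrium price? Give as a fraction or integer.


At equilibrium, Qd = Qs.
154 - 5P = 28 + 1P
154 - 28 = 5P + 1P
126 = 6P
P* = 126/6 = 21

21


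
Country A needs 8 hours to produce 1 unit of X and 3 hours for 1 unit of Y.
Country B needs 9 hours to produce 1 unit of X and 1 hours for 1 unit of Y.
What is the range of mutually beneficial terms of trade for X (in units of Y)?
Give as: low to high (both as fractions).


Opportunity cost of X for Country A = hours_X / hours_Y = 8/3 = 8/3 units of Y
Opportunity cost of X for Country B = hours_X / hours_Y = 9/1 = 9 units of Y
Terms of trade must be between the two opportunity costs.
Range: 8/3 to 9

8/3 to 9


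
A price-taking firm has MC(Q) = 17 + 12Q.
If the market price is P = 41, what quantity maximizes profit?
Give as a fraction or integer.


In perfect competition, profit is maximized where P = MC.
41 = 17 + 12Q
24 = 12Q
Q* = 24/12 = 2

2


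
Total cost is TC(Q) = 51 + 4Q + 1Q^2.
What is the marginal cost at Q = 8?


MC = dTC/dQ = 4 + 2*1*Q
At Q = 8:
MC = 4 + 2*8
MC = 4 + 16 = 20

20


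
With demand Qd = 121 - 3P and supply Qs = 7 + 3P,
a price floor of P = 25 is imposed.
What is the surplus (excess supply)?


At P = 25:
Qd = 121 - 3*25 = 46
Qs = 7 + 3*25 = 82
Surplus = Qs - Qd = 82 - 46 = 36

36


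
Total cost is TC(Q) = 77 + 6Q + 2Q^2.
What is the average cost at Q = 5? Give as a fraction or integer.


TC(5) = 77 + 6*5 + 2*5^2
TC(5) = 77 + 30 + 50 = 157
AC = TC/Q = 157/5 = 157/5

157/5


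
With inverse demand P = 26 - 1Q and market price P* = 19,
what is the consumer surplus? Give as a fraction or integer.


Maximum willingness to pay (at Q=0): P_max = 26
Quantity demanded at P* = 19:
Q* = (26 - 19)/1 = 7
CS = (1/2) * Q* * (P_max - P*)
CS = (1/2) * 7 * (26 - 19)
CS = (1/2) * 7 * 7 = 49/2

49/2


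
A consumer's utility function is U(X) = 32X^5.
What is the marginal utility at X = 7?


MU = dU/dX = 32*5*X^(5-1)
MU = 160*X^4
At X = 7:
MU = 160 * 7^4
MU = 160 * 2401 = 384160

384160


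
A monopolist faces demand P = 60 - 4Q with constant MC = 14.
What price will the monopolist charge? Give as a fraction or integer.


MR = 60 - 8Q
Set MR = MC: 60 - 8Q = 14
Q* = 23/4
Substitute into demand:
P* = 60 - 4*23/4 = 37

37


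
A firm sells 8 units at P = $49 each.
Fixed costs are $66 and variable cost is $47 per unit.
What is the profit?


Total Revenue = P * Q = 49 * 8 = $392
Total Cost = FC + VC*Q = 66 + 47*8 = $442
Profit = TR - TC = 392 - 442 = $-50

$-50


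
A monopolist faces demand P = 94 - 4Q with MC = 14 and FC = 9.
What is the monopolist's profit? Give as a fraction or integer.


MR = MC: 94 - 8Q = 14
Q* = 10
P* = 94 - 4*10 = 54
Profit = (P* - MC)*Q* - FC
= (54 - 14)*10 - 9
= 40*10 - 9
= 400 - 9 = 391

391


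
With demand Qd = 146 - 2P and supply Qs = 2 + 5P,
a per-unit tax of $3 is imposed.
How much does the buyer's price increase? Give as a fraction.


With a per-unit tax, the buyer's price increase depends on relative slopes.
Supply slope: d = 5, Demand slope: b = 2
Buyer's price increase = d * tax / (b + d)
= 5 * 3 / (2 + 5)
= 15 / 7 = 15/7

15/7


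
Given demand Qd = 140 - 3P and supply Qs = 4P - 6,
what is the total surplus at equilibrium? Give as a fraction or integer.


Find equilibrium: 140 - 3P = 4P - 6
140 + 6 = 7P
P* = 146/7 = 146/7
Q* = 4*146/7 - 6 = 542/7
Inverse demand: P = 140/3 - Q/3, so P_max = 140/3
Inverse supply: P = 3/2 + Q/4, so P_min = 3/2
CS = (1/2) * 542/7 * (140/3 - 146/7) = 146882/147
PS = (1/2) * 542/7 * (146/7 - 3/2) = 73441/98
TS = CS + PS = 146882/147 + 73441/98 = 73441/42

73441/42


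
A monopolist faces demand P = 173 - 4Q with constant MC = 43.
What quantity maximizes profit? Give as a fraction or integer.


TR = P*Q = (173 - 4Q)Q = 173Q - 4Q^2
MR = dTR/dQ = 173 - 8Q
Set MR = MC:
173 - 8Q = 43
130 = 8Q
Q* = 130/8 = 65/4

65/4


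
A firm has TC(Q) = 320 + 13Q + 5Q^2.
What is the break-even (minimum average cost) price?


AC(Q) = 320/Q + 13 + 5Q
To minimize: dAC/dQ = -320/Q^2 + 5 = 0
Q^2 = 320/5 = 64
Q* = 8
Min AC = 320/8 + 13 + 5*8
Min AC = 40 + 13 + 40 = 93

93


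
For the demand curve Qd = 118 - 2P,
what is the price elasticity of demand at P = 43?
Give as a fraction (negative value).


dQ/dP = -2
At P = 43: Q = 118 - 2*43 = 32
E = (dQ/dP)(P/Q) = (-2)(43/32) = -43/16

-43/16


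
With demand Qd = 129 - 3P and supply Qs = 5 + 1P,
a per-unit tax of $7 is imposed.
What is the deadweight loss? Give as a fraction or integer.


Pre-tax equilibrium quantity: Q* = 36
Post-tax equilibrium quantity: Q_tax = 123/4
Reduction in quantity: Q* - Q_tax = 21/4
DWL = (1/2) * tax * (Q* - Q_tax)
DWL = (1/2) * 7 * 21/4 = 147/8

147/8


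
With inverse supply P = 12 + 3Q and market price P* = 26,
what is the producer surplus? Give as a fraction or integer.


Minimum supply price (at Q=0): P_min = 12
Quantity supplied at P* = 26:
Q* = (26 - 12)/3 = 14/3
PS = (1/2) * Q* * (P* - P_min)
PS = (1/2) * 14/3 * (26 - 12)
PS = (1/2) * 14/3 * 14 = 98/3

98/3


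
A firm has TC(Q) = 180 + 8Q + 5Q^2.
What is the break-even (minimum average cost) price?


AC(Q) = 180/Q + 8 + 5Q
To minimize: dAC/dQ = -180/Q^2 + 5 = 0
Q^2 = 180/5 = 36
Q* = 6
Min AC = 180/6 + 8 + 5*6
Min AC = 30 + 8 + 30 = 68

68


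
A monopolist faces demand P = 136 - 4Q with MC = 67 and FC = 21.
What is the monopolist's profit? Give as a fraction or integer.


MR = MC: 136 - 8Q = 67
Q* = 69/8
P* = 136 - 4*69/8 = 203/2
Profit = (P* - MC)*Q* - FC
= (203/2 - 67)*69/8 - 21
= 69/2*69/8 - 21
= 4761/16 - 21 = 4425/16

4425/16


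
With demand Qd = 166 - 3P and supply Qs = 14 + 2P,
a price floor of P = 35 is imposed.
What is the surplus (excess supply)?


At P = 35:
Qd = 166 - 3*35 = 61
Qs = 14 + 2*35 = 84
Surplus = Qs - Qd = 84 - 61 = 23

23


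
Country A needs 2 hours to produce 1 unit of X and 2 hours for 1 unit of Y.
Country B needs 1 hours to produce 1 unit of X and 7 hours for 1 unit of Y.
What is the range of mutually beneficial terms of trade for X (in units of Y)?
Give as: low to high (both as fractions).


Opportunity cost of X for Country A = hours_X / hours_Y = 2/2 = 1 units of Y
Opportunity cost of X for Country B = hours_X / hours_Y = 1/7 = 1/7 units of Y
Terms of trade must be between the two opportunity costs.
Range: 1/7 to 1

1/7 to 1


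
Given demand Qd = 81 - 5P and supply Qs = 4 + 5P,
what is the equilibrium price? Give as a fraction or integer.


At equilibrium, Qd = Qs.
81 - 5P = 4 + 5P
81 - 4 = 5P + 5P
77 = 10P
P* = 77/10 = 77/10

77/10


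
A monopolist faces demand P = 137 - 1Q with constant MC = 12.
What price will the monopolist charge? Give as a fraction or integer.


MR = 137 - 2Q
Set MR = MC: 137 - 2Q = 12
Q* = 125/2
Substitute into demand:
P* = 137 - 1*125/2 = 149/2

149/2


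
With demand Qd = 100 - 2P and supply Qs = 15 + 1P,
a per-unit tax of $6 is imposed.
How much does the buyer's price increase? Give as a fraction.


With a per-unit tax, the buyer's price increase depends on relative slopes.
Supply slope: d = 1, Demand slope: b = 2
Buyer's price increase = d * tax / (b + d)
= 1 * 6 / (2 + 1)
= 6 / 3 = 2

2


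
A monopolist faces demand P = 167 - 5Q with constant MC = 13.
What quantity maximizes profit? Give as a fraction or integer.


TR = P*Q = (167 - 5Q)Q = 167Q - 5Q^2
MR = dTR/dQ = 167 - 10Q
Set MR = MC:
167 - 10Q = 13
154 = 10Q
Q* = 154/10 = 77/5

77/5


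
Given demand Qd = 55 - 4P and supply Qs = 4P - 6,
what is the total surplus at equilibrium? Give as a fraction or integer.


Find equilibrium: 55 - 4P = 4P - 6
55 + 6 = 8P
P* = 61/8 = 61/8
Q* = 4*61/8 - 6 = 49/2
Inverse demand: P = 55/4 - Q/4, so P_max = 55/4
Inverse supply: P = 3/2 + Q/4, so P_min = 3/2
CS = (1/2) * 49/2 * (55/4 - 61/8) = 2401/32
PS = (1/2) * 49/2 * (61/8 - 3/2) = 2401/32
TS = CS + PS = 2401/32 + 2401/32 = 2401/16

2401/16


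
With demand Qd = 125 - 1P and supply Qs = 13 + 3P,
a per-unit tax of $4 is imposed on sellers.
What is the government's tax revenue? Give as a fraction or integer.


With tax on sellers, new supply: Qs' = 13 + 3(P - 4)
= 1 + 3P
New equilibrium quantity:
Q_new = 94
Tax revenue = tax * Q_new = 4 * 94 = 376

376


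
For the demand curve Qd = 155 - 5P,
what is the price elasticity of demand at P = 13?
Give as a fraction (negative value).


dQ/dP = -5
At P = 13: Q = 155 - 5*13 = 90
E = (dQ/dP)(P/Q) = (-5)(13/90) = -13/18

-13/18


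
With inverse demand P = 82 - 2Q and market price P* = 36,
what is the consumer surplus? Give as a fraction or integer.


Maximum willingness to pay (at Q=0): P_max = 82
Quantity demanded at P* = 36:
Q* = (82 - 36)/2 = 23
CS = (1/2) * Q* * (P_max - P*)
CS = (1/2) * 23 * (82 - 36)
CS = (1/2) * 23 * 46 = 529

529


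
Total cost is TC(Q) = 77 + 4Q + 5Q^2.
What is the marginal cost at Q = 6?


MC = dTC/dQ = 4 + 2*5*Q
At Q = 6:
MC = 4 + 10*6
MC = 4 + 60 = 64

64


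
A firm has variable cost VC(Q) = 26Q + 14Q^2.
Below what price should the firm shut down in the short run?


AVC(Q) = VC(Q)/Q = 26 + 14Q
AVC is increasing in Q, so minimum AVC is at Q -> 0+.
Min AVC = 26
The firm should shut down if P < 26.

26


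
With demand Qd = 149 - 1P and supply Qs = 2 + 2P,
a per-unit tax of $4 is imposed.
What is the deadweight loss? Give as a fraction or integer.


Pre-tax equilibrium quantity: Q* = 100
Post-tax equilibrium quantity: Q_tax = 292/3
Reduction in quantity: Q* - Q_tax = 8/3
DWL = (1/2) * tax * (Q* - Q_tax)
DWL = (1/2) * 4 * 8/3 = 16/3

16/3


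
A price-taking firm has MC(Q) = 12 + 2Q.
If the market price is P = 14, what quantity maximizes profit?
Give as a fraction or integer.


In perfect competition, profit is maximized where P = MC.
14 = 12 + 2Q
2 = 2Q
Q* = 2/2 = 1

1


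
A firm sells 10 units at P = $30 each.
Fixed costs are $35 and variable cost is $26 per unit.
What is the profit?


Total Revenue = P * Q = 30 * 10 = $300
Total Cost = FC + VC*Q = 35 + 26*10 = $295
Profit = TR - TC = 300 - 295 = $5

$5


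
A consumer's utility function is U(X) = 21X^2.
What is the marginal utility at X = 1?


MU = dU/dX = 21*2*X^(2-1)
MU = 42*X^1
At X = 1:
MU = 42 * 1^1
MU = 42 * 1 = 42

42


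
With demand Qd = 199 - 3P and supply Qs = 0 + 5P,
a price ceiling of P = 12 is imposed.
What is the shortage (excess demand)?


At P = 12:
Qd = 199 - 3*12 = 163
Qs = 0 + 5*12 = 60
Shortage = Qd - Qs = 163 - 60 = 103

103


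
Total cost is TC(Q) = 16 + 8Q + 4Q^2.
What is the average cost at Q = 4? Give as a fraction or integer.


TC(4) = 16 + 8*4 + 4*4^2
TC(4) = 16 + 32 + 64 = 112
AC = TC/Q = 112/4 = 28

28


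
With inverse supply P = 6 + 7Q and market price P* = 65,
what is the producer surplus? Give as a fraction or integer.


Minimum supply price (at Q=0): P_min = 6
Quantity supplied at P* = 65:
Q* = (65 - 6)/7 = 59/7
PS = (1/2) * Q* * (P* - P_min)
PS = (1/2) * 59/7 * (65 - 6)
PS = (1/2) * 59/7 * 59 = 3481/14

3481/14


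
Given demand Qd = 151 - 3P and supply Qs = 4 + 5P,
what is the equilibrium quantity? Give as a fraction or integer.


First find equilibrium price:
151 - 3P = 4 + 5P
P* = 147/8 = 147/8
Then substitute into demand:
Q* = 151 - 3 * 147/8 = 767/8

767/8


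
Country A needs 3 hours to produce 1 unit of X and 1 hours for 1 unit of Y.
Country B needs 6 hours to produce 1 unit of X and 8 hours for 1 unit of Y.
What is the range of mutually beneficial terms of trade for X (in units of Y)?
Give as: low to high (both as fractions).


Opportunity cost of X for Country A = hours_X / hours_Y = 3/1 = 3 units of Y
Opportunity cost of X for Country B = hours_X / hours_Y = 6/8 = 3/4 units of Y
Terms of trade must be between the two opportunity costs.
Range: 3/4 to 3

3/4 to 3


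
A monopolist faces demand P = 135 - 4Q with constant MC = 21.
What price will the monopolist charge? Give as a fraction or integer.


MR = 135 - 8Q
Set MR = MC: 135 - 8Q = 21
Q* = 57/4
Substitute into demand:
P* = 135 - 4*57/4 = 78

78


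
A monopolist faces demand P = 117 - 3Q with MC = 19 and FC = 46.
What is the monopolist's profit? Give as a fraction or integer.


MR = MC: 117 - 6Q = 19
Q* = 49/3
P* = 117 - 3*49/3 = 68
Profit = (P* - MC)*Q* - FC
= (68 - 19)*49/3 - 46
= 49*49/3 - 46
= 2401/3 - 46 = 2263/3

2263/3


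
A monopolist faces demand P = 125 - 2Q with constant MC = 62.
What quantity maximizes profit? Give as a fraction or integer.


TR = P*Q = (125 - 2Q)Q = 125Q - 2Q^2
MR = dTR/dQ = 125 - 4Q
Set MR = MC:
125 - 4Q = 62
63 = 4Q
Q* = 63/4 = 63/4

63/4


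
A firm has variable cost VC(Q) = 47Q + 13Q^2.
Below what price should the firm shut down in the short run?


AVC(Q) = VC(Q)/Q = 47 + 13Q
AVC is increasing in Q, so minimum AVC is at Q -> 0+.
Min AVC = 47
The firm should shut down if P < 47.

47


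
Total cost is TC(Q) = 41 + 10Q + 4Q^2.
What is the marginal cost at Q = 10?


MC = dTC/dQ = 10 + 2*4*Q
At Q = 10:
MC = 10 + 8*10
MC = 10 + 80 = 90

90


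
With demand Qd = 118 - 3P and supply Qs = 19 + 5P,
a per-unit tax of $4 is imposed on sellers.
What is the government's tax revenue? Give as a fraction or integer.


With tax on sellers, new supply: Qs' = 19 + 5(P - 4)
= 5P - 1
New equilibrium quantity:
Q_new = 587/8
Tax revenue = tax * Q_new = 4 * 587/8 = 587/2

587/2


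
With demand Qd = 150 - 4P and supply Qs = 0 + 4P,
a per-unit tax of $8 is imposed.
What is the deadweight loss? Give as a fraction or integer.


Pre-tax equilibrium quantity: Q* = 75
Post-tax equilibrium quantity: Q_tax = 59
Reduction in quantity: Q* - Q_tax = 16
DWL = (1/2) * tax * (Q* - Q_tax)
DWL = (1/2) * 8 * 16 = 64

64


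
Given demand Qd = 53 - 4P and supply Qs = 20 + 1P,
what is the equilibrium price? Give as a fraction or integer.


At equilibrium, Qd = Qs.
53 - 4P = 20 + 1P
53 - 20 = 4P + 1P
33 = 5P
P* = 33/5 = 33/5

33/5


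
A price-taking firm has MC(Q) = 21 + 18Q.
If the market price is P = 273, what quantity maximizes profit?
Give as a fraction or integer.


In perfect competition, profit is maximized where P = MC.
273 = 21 + 18Q
252 = 18Q
Q* = 252/18 = 14

14


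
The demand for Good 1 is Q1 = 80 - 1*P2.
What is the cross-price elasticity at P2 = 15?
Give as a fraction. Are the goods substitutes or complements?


dQ1/dP2 = -1
At P2 = 15: Q1 = 80 - 1*15 = 65
Exy = (dQ1/dP2)(P2/Q1) = -1 * 15 / 65 = -3/13
Since Exy < 0, the goods are complements.

-3/13 (complements)


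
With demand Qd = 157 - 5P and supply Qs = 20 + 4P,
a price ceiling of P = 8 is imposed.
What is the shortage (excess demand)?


At P = 8:
Qd = 157 - 5*8 = 117
Qs = 20 + 4*8 = 52
Shortage = Qd - Qs = 117 - 52 = 65

65


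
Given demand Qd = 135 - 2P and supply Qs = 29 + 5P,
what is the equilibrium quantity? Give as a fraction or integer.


First find equilibrium price:
135 - 2P = 29 + 5P
P* = 106/7 = 106/7
Then substitute into demand:
Q* = 135 - 2 * 106/7 = 733/7

733/7


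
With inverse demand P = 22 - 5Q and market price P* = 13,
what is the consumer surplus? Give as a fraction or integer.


Maximum willingness to pay (at Q=0): P_max = 22
Quantity demanded at P* = 13:
Q* = (22 - 13)/5 = 9/5
CS = (1/2) * Q* * (P_max - P*)
CS = (1/2) * 9/5 * (22 - 13)
CS = (1/2) * 9/5 * 9 = 81/10

81/10


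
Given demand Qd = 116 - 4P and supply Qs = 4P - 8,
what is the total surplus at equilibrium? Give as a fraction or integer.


Find equilibrium: 116 - 4P = 4P - 8
116 + 8 = 8P
P* = 124/8 = 31/2
Q* = 4*31/2 - 8 = 54
Inverse demand: P = 29 - Q/4, so P_max = 29
Inverse supply: P = 2 + Q/4, so P_min = 2
CS = (1/2) * 54 * (29 - 31/2) = 729/2
PS = (1/2) * 54 * (31/2 - 2) = 729/2
TS = CS + PS = 729/2 + 729/2 = 729

729


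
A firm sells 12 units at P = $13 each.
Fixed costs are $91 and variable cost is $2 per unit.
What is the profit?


Total Revenue = P * Q = 13 * 12 = $156
Total Cost = FC + VC*Q = 91 + 2*12 = $115
Profit = TR - TC = 156 - 115 = $41

$41


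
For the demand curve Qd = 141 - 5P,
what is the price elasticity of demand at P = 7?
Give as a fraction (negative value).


dQ/dP = -5
At P = 7: Q = 141 - 5*7 = 106
E = (dQ/dP)(P/Q) = (-5)(7/106) = -35/106

-35/106


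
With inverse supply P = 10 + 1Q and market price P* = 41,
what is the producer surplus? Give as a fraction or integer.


Minimum supply price (at Q=0): P_min = 10
Quantity supplied at P* = 41:
Q* = (41 - 10)/1 = 31
PS = (1/2) * Q* * (P* - P_min)
PS = (1/2) * 31 * (41 - 10)
PS = (1/2) * 31 * 31 = 961/2

961/2


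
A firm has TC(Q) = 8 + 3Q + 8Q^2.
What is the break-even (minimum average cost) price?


AC(Q) = 8/Q + 3 + 8Q
To minimize: dAC/dQ = -8/Q^2 + 8 = 0
Q^2 = 8/8 = 1
Q* = 1
Min AC = 8/1 + 3 + 8*1
Min AC = 8 + 3 + 8 = 19

19


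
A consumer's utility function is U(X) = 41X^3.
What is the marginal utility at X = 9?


MU = dU/dX = 41*3*X^(3-1)
MU = 123*X^2
At X = 9:
MU = 123 * 9^2
MU = 123 * 81 = 9963

9963


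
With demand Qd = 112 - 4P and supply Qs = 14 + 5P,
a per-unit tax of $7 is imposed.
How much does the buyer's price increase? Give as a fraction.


With a per-unit tax, the buyer's price increase depends on relative slopes.
Supply slope: d = 5, Demand slope: b = 4
Buyer's price increase = d * tax / (b + d)
= 5 * 7 / (4 + 5)
= 35 / 9 = 35/9

35/9


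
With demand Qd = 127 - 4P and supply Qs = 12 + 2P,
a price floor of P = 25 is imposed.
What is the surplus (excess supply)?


At P = 25:
Qd = 127 - 4*25 = 27
Qs = 12 + 2*25 = 62
Surplus = Qs - Qd = 62 - 27 = 35

35


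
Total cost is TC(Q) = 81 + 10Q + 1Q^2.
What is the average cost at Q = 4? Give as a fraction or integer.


TC(4) = 81 + 10*4 + 1*4^2
TC(4) = 81 + 40 + 16 = 137
AC = TC/Q = 137/4 = 137/4

137/4


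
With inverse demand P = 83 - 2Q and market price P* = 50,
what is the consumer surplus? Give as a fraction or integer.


Maximum willingness to pay (at Q=0): P_max = 83
Quantity demanded at P* = 50:
Q* = (83 - 50)/2 = 33/2
CS = (1/2) * Q* * (P_max - P*)
CS = (1/2) * 33/2 * (83 - 50)
CS = (1/2) * 33/2 * 33 = 1089/4

1089/4


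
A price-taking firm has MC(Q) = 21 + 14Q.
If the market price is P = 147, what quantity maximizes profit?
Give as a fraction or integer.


In perfect competition, profit is maximized where P = MC.
147 = 21 + 14Q
126 = 14Q
Q* = 126/14 = 9

9


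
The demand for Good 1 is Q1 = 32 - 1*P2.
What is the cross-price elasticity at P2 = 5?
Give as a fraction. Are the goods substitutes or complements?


dQ1/dP2 = -1
At P2 = 5: Q1 = 32 - 1*5 = 27
Exy = (dQ1/dP2)(P2/Q1) = -1 * 5 / 27 = -5/27
Since Exy < 0, the goods are complements.

-5/27 (complements)


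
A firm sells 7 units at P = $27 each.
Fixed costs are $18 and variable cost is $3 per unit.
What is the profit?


Total Revenue = P * Q = 27 * 7 = $189
Total Cost = FC + VC*Q = 18 + 3*7 = $39
Profit = TR - TC = 189 - 39 = $150

$150


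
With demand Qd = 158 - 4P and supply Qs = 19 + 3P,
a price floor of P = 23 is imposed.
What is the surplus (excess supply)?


At P = 23:
Qd = 158 - 4*23 = 66
Qs = 19 + 3*23 = 88
Surplus = Qs - Qd = 88 - 66 = 22

22


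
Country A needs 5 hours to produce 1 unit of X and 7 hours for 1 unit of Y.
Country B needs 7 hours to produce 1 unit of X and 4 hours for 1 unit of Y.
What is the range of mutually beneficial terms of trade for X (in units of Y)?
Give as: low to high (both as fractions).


Opportunity cost of X for Country A = hours_X / hours_Y = 5/7 = 5/7 units of Y
Opportunity cost of X for Country B = hours_X / hours_Y = 7/4 = 7/4 units of Y
Terms of trade must be between the two opportunity costs.
Range: 5/7 to 7/4

5/7 to 7/4


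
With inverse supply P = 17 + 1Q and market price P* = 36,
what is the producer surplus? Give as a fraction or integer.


Minimum supply price (at Q=0): P_min = 17
Quantity supplied at P* = 36:
Q* = (36 - 17)/1 = 19
PS = (1/2) * Q* * (P* - P_min)
PS = (1/2) * 19 * (36 - 17)
PS = (1/2) * 19 * 19 = 361/2

361/2


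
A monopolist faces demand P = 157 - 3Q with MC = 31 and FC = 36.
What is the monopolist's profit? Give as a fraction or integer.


MR = MC: 157 - 6Q = 31
Q* = 21
P* = 157 - 3*21 = 94
Profit = (P* - MC)*Q* - FC
= (94 - 31)*21 - 36
= 63*21 - 36
= 1323 - 36 = 1287

1287


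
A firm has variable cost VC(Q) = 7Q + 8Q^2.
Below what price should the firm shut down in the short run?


AVC(Q) = VC(Q)/Q = 7 + 8Q
AVC is increasing in Q, so minimum AVC is at Q -> 0+.
Min AVC = 7
The firm should shut down if P < 7.

7


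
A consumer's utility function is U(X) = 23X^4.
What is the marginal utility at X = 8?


MU = dU/dX = 23*4*X^(4-1)
MU = 92*X^3
At X = 8:
MU = 92 * 8^3
MU = 92 * 512 = 47104

47104


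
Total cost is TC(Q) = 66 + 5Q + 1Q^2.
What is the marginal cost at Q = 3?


MC = dTC/dQ = 5 + 2*1*Q
At Q = 3:
MC = 5 + 2*3
MC = 5 + 6 = 11

11


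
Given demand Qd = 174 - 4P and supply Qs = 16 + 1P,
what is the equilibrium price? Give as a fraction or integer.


At equilibrium, Qd = Qs.
174 - 4P = 16 + 1P
174 - 16 = 4P + 1P
158 = 5P
P* = 158/5 = 158/5

158/5


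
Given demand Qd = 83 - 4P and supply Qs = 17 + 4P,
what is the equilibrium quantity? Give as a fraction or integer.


First find equilibrium price:
83 - 4P = 17 + 4P
P* = 66/8 = 33/4
Then substitute into demand:
Q* = 83 - 4 * 33/4 = 50

50


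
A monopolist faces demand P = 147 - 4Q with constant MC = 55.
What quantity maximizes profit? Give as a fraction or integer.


TR = P*Q = (147 - 4Q)Q = 147Q - 4Q^2
MR = dTR/dQ = 147 - 8Q
Set MR = MC:
147 - 8Q = 55
92 = 8Q
Q* = 92/8 = 23/2

23/2


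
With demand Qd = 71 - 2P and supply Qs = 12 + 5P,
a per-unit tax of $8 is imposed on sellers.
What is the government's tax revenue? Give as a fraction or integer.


With tax on sellers, new supply: Qs' = 12 + 5(P - 8)
= 5P - 28
New equilibrium quantity:
Q_new = 299/7
Tax revenue = tax * Q_new = 8 * 299/7 = 2392/7

2392/7


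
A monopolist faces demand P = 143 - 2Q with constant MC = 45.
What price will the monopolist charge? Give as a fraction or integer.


MR = 143 - 4Q
Set MR = MC: 143 - 4Q = 45
Q* = 49/2
Substitute into demand:
P* = 143 - 2*49/2 = 94

94


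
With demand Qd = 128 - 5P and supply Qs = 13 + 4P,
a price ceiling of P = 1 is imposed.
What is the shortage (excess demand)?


At P = 1:
Qd = 128 - 5*1 = 123
Qs = 13 + 4*1 = 17
Shortage = Qd - Qs = 123 - 17 = 106

106


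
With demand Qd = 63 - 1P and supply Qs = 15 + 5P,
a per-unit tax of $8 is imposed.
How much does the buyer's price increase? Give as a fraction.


With a per-unit tax, the buyer's price increase depends on relative slopes.
Supply slope: d = 5, Demand slope: b = 1
Buyer's price increase = d * tax / (b + d)
= 5 * 8 / (1 + 5)
= 40 / 6 = 20/3

20/3


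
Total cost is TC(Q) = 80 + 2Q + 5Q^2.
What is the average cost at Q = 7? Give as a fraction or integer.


TC(7) = 80 + 2*7 + 5*7^2
TC(7) = 80 + 14 + 245 = 339
AC = TC/Q = 339/7 = 339/7

339/7


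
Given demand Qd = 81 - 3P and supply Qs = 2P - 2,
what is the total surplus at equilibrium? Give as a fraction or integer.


Find equilibrium: 81 - 3P = 2P - 2
81 + 2 = 5P
P* = 83/5 = 83/5
Q* = 2*83/5 - 2 = 156/5
Inverse demand: P = 27 - Q/3, so P_max = 27
Inverse supply: P = 1 + Q/2, so P_min = 1
CS = (1/2) * 156/5 * (27 - 83/5) = 4056/25
PS = (1/2) * 156/5 * (83/5 - 1) = 6084/25
TS = CS + PS = 4056/25 + 6084/25 = 2028/5

2028/5


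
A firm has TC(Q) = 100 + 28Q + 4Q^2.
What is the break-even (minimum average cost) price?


AC(Q) = 100/Q + 28 + 4Q
To minimize: dAC/dQ = -100/Q^2 + 4 = 0
Q^2 = 100/4 = 25
Q* = 5
Min AC = 100/5 + 28 + 4*5
Min AC = 20 + 28 + 20 = 68

68


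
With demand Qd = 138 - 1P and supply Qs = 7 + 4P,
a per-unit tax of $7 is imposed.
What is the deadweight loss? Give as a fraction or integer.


Pre-tax equilibrium quantity: Q* = 559/5
Post-tax equilibrium quantity: Q_tax = 531/5
Reduction in quantity: Q* - Q_tax = 28/5
DWL = (1/2) * tax * (Q* - Q_tax)
DWL = (1/2) * 7 * 28/5 = 98/5

98/5


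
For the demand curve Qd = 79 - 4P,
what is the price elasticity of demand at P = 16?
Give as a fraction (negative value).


dQ/dP = -4
At P = 16: Q = 79 - 4*16 = 15
E = (dQ/dP)(P/Q) = (-4)(16/15) = -64/15

-64/15


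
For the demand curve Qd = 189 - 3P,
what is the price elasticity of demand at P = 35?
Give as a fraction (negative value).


dQ/dP = -3
At P = 35: Q = 189 - 3*35 = 84
E = (dQ/dP)(P/Q) = (-3)(35/84) = -5/4

-5/4


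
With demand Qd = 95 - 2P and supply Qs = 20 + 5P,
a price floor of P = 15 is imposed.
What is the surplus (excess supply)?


At P = 15:
Qd = 95 - 2*15 = 65
Qs = 20 + 5*15 = 95
Surplus = Qs - Qd = 95 - 65 = 30

30


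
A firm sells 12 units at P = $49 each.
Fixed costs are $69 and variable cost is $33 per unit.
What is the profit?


Total Revenue = P * Q = 49 * 12 = $588
Total Cost = FC + VC*Q = 69 + 33*12 = $465
Profit = TR - TC = 588 - 465 = $123

$123


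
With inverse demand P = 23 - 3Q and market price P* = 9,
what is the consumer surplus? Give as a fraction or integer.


Maximum willingness to pay (at Q=0): P_max = 23
Quantity demanded at P* = 9:
Q* = (23 - 9)/3 = 14/3
CS = (1/2) * Q* * (P_max - P*)
CS = (1/2) * 14/3 * (23 - 9)
CS = (1/2) * 14/3 * 14 = 98/3

98/3


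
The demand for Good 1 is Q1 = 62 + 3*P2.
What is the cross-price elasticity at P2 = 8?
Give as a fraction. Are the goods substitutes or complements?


dQ1/dP2 = 3
At P2 = 8: Q1 = 62 + 3*8 = 86
Exy = (dQ1/dP2)(P2/Q1) = 3 * 8 / 86 = 12/43
Since Exy > 0, the goods are substitutes.

12/43 (substitutes)


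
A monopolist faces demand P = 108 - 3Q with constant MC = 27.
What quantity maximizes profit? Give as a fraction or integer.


TR = P*Q = (108 - 3Q)Q = 108Q - 3Q^2
MR = dTR/dQ = 108 - 6Q
Set MR = MC:
108 - 6Q = 27
81 = 6Q
Q* = 81/6 = 27/2

27/2


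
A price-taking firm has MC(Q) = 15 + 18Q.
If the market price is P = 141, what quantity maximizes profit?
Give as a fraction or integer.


In perfect competition, profit is maximized where P = MC.
141 = 15 + 18Q
126 = 18Q
Q* = 126/18 = 7

7


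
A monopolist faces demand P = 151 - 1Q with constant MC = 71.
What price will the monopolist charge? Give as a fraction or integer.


MR = 151 - 2Q
Set MR = MC: 151 - 2Q = 71
Q* = 40
Substitute into demand:
P* = 151 - 1*40 = 111

111


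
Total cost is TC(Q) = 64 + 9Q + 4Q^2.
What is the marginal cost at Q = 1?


MC = dTC/dQ = 9 + 2*4*Q
At Q = 1:
MC = 9 + 8*1
MC = 9 + 8 = 17

17


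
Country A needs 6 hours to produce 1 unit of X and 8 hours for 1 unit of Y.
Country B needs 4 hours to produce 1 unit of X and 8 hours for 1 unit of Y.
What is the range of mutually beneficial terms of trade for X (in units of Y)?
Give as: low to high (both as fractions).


Opportunity cost of X for Country A = hours_X / hours_Y = 6/8 = 3/4 units of Y
Opportunity cost of X for Country B = hours_X / hours_Y = 4/8 = 1/2 units of Y
Terms of trade must be between the two opportunity costs.
Range: 1/2 to 3/4

1/2 to 3/4


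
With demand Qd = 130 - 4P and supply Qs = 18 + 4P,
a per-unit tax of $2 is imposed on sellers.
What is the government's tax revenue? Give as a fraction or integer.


With tax on sellers, new supply: Qs' = 18 + 4(P - 2)
= 10 + 4P
New equilibrium quantity:
Q_new = 70
Tax revenue = tax * Q_new = 2 * 70 = 140

140


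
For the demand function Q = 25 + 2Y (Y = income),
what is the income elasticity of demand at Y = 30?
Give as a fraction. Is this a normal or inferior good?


dQ/dY = 2
At Y = 30: Q = 25 + 2*30 = 85
Ey = (dQ/dY)(Y/Q) = 2 * 30 / 85 = 12/17
Since Ey > 0, this is a normal good.

12/17 (normal good)


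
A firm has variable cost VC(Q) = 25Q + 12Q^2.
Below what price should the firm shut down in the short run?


AVC(Q) = VC(Q)/Q = 25 + 12Q
AVC is increasing in Q, so minimum AVC is at Q -> 0+.
Min AVC = 25
The firm should shut down if P < 25.

25


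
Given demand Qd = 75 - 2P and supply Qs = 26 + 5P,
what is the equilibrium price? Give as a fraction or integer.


At equilibrium, Qd = Qs.
75 - 2P = 26 + 5P
75 - 26 = 2P + 5P
49 = 7P
P* = 49/7 = 7

7


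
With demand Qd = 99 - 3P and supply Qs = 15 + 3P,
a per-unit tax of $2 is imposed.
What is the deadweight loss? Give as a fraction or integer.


Pre-tax equilibrium quantity: Q* = 57
Post-tax equilibrium quantity: Q_tax = 54
Reduction in quantity: Q* - Q_tax = 3
DWL = (1/2) * tax * (Q* - Q_tax)
DWL = (1/2) * 2 * 3 = 3

3


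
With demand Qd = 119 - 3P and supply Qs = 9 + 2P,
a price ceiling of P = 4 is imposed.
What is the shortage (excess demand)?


At P = 4:
Qd = 119 - 3*4 = 107
Qs = 9 + 2*4 = 17
Shortage = Qd - Qs = 107 - 17 = 90

90


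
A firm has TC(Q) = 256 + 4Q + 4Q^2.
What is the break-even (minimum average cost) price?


AC(Q) = 256/Q + 4 + 4Q
To minimize: dAC/dQ = -256/Q^2 + 4 = 0
Q^2 = 256/4 = 64
Q* = 8
Min AC = 256/8 + 4 + 4*8
Min AC = 32 + 4 + 32 = 68

68


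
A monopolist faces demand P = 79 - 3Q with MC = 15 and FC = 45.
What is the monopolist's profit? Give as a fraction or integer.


MR = MC: 79 - 6Q = 15
Q* = 32/3
P* = 79 - 3*32/3 = 47
Profit = (P* - MC)*Q* - FC
= (47 - 15)*32/3 - 45
= 32*32/3 - 45
= 1024/3 - 45 = 889/3

889/3


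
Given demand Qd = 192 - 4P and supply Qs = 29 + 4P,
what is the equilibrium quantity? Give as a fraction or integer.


First find equilibrium price:
192 - 4P = 29 + 4P
P* = 163/8 = 163/8
Then substitute into demand:
Q* = 192 - 4 * 163/8 = 221/2

221/2


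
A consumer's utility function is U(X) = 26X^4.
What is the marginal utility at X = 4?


MU = dU/dX = 26*4*X^(4-1)
MU = 104*X^3
At X = 4:
MU = 104 * 4^3
MU = 104 * 64 = 6656

6656


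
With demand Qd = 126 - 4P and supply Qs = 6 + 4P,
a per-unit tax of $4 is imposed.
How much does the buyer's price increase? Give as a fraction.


With a per-unit tax, the buyer's price increase depends on relative slopes.
Supply slope: d = 4, Demand slope: b = 4
Buyer's price increase = d * tax / (b + d)
= 4 * 4 / (4 + 4)
= 16 / 8 = 2

2


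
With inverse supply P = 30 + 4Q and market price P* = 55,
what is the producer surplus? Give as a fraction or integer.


Minimum supply price (at Q=0): P_min = 30
Quantity supplied at P* = 55:
Q* = (55 - 30)/4 = 25/4
PS = (1/2) * Q* * (P* - P_min)
PS = (1/2) * 25/4 * (55 - 30)
PS = (1/2) * 25/4 * 25 = 625/8

625/8


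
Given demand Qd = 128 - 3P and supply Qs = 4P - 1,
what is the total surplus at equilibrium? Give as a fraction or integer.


Find equilibrium: 128 - 3P = 4P - 1
128 + 1 = 7P
P* = 129/7 = 129/7
Q* = 4*129/7 - 1 = 509/7
Inverse demand: P = 128/3 - Q/3, so P_max = 128/3
Inverse supply: P = 1/4 + Q/4, so P_min = 1/4
CS = (1/2) * 509/7 * (128/3 - 129/7) = 259081/294
PS = (1/2) * 509/7 * (129/7 - 1/4) = 259081/392
TS = CS + PS = 259081/294 + 259081/392 = 259081/168

259081/168


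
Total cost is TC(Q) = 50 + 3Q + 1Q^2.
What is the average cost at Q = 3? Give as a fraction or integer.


TC(3) = 50 + 3*3 + 1*3^2
TC(3) = 50 + 9 + 9 = 68
AC = TC/Q = 68/3 = 68/3

68/3


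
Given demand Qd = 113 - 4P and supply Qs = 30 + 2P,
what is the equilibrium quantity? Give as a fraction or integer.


First find equilibrium price:
113 - 4P = 30 + 2P
P* = 83/6 = 83/6
Then substitute into demand:
Q* = 113 - 4 * 83/6 = 173/3

173/3


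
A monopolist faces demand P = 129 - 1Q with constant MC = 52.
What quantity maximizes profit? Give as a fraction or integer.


TR = P*Q = (129 - 1Q)Q = 129Q - 1Q^2
MR = dTR/dQ = 129 - 2Q
Set MR = MC:
129 - 2Q = 52
77 = 2Q
Q* = 77/2 = 77/2

77/2


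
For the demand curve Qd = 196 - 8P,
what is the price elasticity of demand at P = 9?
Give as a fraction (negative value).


dQ/dP = -8
At P = 9: Q = 196 - 8*9 = 124
E = (dQ/dP)(P/Q) = (-8)(9/124) = -18/31

-18/31


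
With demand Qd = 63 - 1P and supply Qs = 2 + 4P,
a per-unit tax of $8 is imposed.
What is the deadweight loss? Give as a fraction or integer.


Pre-tax equilibrium quantity: Q* = 254/5
Post-tax equilibrium quantity: Q_tax = 222/5
Reduction in quantity: Q* - Q_tax = 32/5
DWL = (1/2) * tax * (Q* - Q_tax)
DWL = (1/2) * 8 * 32/5 = 128/5

128/5


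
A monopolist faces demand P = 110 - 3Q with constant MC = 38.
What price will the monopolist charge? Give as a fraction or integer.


MR = 110 - 6Q
Set MR = MC: 110 - 6Q = 38
Q* = 12
Substitute into demand:
P* = 110 - 3*12 = 74

74


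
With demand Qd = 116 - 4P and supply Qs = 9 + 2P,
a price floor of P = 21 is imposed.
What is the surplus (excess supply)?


At P = 21:
Qd = 116 - 4*21 = 32
Qs = 9 + 2*21 = 51
Surplus = Qs - Qd = 51 - 32 = 19

19


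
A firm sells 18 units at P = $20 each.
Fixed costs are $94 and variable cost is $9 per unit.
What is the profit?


Total Revenue = P * Q = 20 * 18 = $360
Total Cost = FC + VC*Q = 94 + 9*18 = $256
Profit = TR - TC = 360 - 256 = $104

$104


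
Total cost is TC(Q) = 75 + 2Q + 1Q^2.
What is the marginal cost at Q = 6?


MC = dTC/dQ = 2 + 2*1*Q
At Q = 6:
MC = 2 + 2*6
MC = 2 + 12 = 14

14


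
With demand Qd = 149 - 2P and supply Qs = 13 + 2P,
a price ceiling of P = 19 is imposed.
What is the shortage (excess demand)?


At P = 19:
Qd = 149 - 2*19 = 111
Qs = 13 + 2*19 = 51
Shortage = Qd - Qs = 111 - 51 = 60

60


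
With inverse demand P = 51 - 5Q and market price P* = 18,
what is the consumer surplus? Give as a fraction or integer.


Maximum willingness to pay (at Q=0): P_max = 51
Quantity demanded at P* = 18:
Q* = (51 - 18)/5 = 33/5
CS = (1/2) * Q* * (P_max - P*)
CS = (1/2) * 33/5 * (51 - 18)
CS = (1/2) * 33/5 * 33 = 1089/10

1089/10


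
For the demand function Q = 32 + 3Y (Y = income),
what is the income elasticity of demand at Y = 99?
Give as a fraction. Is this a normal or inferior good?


dQ/dY = 3
At Y = 99: Q = 32 + 3*99 = 329
Ey = (dQ/dY)(Y/Q) = 3 * 99 / 329 = 297/329
Since Ey > 0, this is a normal good.

297/329 (normal good)


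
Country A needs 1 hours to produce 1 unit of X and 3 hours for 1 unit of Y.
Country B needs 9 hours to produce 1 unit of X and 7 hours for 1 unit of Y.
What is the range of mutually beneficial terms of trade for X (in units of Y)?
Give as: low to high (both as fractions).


Opportunity cost of X for Country A = hours_X / hours_Y = 1/3 = 1/3 units of Y
Opportunity cost of X for Country B = hours_X / hours_Y = 9/7 = 9/7 units of Y
Terms of trade must be between the two opportunity costs.
Range: 1/3 to 9/7

1/3 to 9/7


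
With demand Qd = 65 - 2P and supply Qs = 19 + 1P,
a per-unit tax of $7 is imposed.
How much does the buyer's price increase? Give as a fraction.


With a per-unit tax, the buyer's price increase depends on relative slopes.
Supply slope: d = 1, Demand slope: b = 2
Buyer's price increase = d * tax / (b + d)
= 1 * 7 / (2 + 1)
= 7 / 3 = 7/3

7/3


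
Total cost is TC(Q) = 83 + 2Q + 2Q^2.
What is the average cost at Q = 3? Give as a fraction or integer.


TC(3) = 83 + 2*3 + 2*3^2
TC(3) = 83 + 6 + 18 = 107
AC = TC/Q = 107/3 = 107/3

107/3


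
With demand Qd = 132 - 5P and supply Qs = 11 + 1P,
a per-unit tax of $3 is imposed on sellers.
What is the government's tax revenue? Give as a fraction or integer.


With tax on sellers, new supply: Qs' = 11 + 1(P - 3)
= 8 + 1P
New equilibrium quantity:
Q_new = 86/3
Tax revenue = tax * Q_new = 3 * 86/3 = 86

86
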